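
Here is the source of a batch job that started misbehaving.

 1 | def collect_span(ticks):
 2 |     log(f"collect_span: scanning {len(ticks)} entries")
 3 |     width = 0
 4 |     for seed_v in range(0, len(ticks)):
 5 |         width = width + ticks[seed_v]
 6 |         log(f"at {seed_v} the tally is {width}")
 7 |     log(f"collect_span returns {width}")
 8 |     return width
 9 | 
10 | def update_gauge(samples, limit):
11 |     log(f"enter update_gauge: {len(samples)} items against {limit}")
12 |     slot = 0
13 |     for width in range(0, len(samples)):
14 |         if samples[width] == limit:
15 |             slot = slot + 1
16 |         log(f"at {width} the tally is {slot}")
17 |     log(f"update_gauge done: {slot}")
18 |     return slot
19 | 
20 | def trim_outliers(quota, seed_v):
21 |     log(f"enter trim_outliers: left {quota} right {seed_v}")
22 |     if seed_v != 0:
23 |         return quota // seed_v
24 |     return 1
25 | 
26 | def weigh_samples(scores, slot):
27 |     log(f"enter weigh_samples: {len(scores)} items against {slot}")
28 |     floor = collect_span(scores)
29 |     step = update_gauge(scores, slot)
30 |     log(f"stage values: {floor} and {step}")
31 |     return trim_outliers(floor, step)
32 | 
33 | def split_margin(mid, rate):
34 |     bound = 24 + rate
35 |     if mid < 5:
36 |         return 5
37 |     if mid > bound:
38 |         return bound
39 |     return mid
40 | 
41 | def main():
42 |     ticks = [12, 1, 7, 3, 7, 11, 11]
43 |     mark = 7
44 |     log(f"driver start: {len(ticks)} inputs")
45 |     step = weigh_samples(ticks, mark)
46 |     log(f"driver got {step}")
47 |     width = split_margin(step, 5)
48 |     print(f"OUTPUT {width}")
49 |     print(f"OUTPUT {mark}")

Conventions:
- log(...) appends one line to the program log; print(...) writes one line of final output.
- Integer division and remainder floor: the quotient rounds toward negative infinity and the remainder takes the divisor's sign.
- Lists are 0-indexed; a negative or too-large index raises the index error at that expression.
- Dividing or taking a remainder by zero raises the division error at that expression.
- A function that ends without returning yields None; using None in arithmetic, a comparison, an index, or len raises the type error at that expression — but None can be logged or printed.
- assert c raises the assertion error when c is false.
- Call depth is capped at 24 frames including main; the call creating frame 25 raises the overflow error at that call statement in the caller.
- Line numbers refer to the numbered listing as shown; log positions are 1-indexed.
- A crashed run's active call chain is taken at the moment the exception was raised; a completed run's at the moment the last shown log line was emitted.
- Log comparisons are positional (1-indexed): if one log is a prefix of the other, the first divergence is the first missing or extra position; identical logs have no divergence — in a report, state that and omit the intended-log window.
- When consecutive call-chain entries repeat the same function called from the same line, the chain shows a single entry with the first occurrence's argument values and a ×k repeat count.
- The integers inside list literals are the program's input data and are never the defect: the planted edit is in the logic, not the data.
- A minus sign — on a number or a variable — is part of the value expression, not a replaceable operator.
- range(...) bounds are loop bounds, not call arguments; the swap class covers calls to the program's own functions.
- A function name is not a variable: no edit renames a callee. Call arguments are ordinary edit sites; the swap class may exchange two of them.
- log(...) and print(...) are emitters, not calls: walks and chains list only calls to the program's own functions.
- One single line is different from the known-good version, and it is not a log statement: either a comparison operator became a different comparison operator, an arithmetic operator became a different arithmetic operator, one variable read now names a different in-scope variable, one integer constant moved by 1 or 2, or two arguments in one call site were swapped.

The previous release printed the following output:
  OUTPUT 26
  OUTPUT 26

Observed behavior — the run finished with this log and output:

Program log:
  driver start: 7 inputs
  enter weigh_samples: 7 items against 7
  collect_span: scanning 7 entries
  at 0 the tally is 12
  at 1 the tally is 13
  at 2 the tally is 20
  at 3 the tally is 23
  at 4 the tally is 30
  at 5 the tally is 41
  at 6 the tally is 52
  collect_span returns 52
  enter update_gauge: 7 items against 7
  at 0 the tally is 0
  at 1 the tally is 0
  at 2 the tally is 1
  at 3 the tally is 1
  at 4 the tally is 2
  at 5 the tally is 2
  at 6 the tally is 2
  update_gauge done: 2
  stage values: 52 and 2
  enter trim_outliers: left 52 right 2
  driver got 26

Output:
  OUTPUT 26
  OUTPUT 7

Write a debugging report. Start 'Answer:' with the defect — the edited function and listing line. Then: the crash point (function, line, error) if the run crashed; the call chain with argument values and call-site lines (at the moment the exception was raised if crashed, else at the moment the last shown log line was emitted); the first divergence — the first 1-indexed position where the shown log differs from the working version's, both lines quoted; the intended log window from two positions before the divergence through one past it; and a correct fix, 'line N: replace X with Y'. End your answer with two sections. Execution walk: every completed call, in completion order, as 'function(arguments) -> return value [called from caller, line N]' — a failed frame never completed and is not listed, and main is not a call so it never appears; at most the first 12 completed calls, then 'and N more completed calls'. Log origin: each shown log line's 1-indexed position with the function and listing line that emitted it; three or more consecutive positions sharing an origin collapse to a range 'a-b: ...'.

Answer: the defect is in main at line 49.
The tell: Nothing in the log betrays the bug — only the output does.
Call chain: main.
First divergence: there is none — every log position agrees.
Execution walk:
  collect_span([12, 1, 7, 3, 7, 11, 11]) -> 52  [called from weigh_samples, line 28]
  update_gauge([12, 1, 7, 3, 7, 11, 11], 7) -> 2  [called from weigh_samples, line 29]
  trim_outliers(52, 2) -> 26  [called from weigh_samples, line 31]
  weigh_samples([12, 1, 7, 3, 7, 11, 11], 7) -> 26  [called from main, line 45]
  split_margin(26, 5) -> 26  [called from main, line 47]
Log origins:
  1: emitted by main (line 44)
  2: emitted by weigh_samples (line 27)
  3: emitted by collect_span (line 2)
  4-10: emitted by collect_span (line 6)
  11: emitted by collect_span (line 7)
  12: emitted by update_gauge (line 11)
  13-19: emitted by update_gauge (line 16)
  20: emitted by update_gauge (line 17)
  21: emitted by weigh_samples (line 30)
  22: emitted by trim_outliers (line 21)
  23: emitted by main (line 46)
A correct fix: line 49: replace `mark` with `step`.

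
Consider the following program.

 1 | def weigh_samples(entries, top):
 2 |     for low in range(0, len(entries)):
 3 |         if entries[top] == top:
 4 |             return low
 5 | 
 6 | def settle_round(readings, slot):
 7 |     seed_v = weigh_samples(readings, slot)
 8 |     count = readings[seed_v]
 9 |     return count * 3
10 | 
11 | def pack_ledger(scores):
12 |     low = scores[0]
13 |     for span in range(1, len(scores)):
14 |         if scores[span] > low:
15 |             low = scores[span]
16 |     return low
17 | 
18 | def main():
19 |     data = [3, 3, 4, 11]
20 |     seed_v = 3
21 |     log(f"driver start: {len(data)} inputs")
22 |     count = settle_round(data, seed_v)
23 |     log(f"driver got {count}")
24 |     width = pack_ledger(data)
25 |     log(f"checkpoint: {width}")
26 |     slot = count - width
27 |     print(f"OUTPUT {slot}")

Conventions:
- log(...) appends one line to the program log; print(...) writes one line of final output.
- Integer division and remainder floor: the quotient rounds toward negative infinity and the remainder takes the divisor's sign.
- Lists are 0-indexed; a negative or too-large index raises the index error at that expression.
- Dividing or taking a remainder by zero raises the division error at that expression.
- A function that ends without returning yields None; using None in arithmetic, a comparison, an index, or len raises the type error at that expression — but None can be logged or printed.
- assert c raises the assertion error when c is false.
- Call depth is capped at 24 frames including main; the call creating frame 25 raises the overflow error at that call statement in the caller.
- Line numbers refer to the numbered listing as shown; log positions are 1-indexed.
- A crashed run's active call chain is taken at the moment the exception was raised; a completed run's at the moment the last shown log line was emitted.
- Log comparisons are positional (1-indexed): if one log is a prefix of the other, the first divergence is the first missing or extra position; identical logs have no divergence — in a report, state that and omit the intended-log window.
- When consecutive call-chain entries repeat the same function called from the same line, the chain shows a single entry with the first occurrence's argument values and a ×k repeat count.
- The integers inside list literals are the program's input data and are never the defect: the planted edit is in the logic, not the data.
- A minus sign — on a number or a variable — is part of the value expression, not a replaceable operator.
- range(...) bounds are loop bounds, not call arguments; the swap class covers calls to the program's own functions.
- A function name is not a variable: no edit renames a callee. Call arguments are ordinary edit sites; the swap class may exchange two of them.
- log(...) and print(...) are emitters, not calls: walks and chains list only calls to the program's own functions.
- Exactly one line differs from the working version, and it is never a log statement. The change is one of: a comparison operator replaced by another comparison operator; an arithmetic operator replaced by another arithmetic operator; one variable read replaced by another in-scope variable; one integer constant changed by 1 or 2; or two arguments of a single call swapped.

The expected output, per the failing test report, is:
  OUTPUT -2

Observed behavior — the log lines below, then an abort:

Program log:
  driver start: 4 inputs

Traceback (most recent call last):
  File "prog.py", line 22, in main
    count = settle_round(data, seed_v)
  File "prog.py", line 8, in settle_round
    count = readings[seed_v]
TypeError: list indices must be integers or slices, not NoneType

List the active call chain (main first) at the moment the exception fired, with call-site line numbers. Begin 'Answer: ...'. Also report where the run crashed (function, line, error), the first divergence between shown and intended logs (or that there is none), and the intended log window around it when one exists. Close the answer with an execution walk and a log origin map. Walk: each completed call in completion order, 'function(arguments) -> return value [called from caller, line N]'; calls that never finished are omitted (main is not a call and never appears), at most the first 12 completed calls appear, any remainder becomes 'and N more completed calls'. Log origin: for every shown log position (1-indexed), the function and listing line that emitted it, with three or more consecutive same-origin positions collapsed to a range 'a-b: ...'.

Answer: main -> settle_round (called at line 22).
Key fact: After 1 matching log line the faulty run goes silent, while the working version continues with 'driver got 9'.
Crash: settle_round, line 8, TypeError.
First divergence: position 2 — the faulty run's log ends after 1 line; the working version continues with 'driver got 9'.
Intended log window:
  1: driver start: 4 inputs
  2: driver got 9
  3: checkpoint: 11
Execution walk:
  weigh_samples([3, 3, 4, 11], 3) -> None  [called from settle_round, line 7]
Log origin:
  1: from main, line 21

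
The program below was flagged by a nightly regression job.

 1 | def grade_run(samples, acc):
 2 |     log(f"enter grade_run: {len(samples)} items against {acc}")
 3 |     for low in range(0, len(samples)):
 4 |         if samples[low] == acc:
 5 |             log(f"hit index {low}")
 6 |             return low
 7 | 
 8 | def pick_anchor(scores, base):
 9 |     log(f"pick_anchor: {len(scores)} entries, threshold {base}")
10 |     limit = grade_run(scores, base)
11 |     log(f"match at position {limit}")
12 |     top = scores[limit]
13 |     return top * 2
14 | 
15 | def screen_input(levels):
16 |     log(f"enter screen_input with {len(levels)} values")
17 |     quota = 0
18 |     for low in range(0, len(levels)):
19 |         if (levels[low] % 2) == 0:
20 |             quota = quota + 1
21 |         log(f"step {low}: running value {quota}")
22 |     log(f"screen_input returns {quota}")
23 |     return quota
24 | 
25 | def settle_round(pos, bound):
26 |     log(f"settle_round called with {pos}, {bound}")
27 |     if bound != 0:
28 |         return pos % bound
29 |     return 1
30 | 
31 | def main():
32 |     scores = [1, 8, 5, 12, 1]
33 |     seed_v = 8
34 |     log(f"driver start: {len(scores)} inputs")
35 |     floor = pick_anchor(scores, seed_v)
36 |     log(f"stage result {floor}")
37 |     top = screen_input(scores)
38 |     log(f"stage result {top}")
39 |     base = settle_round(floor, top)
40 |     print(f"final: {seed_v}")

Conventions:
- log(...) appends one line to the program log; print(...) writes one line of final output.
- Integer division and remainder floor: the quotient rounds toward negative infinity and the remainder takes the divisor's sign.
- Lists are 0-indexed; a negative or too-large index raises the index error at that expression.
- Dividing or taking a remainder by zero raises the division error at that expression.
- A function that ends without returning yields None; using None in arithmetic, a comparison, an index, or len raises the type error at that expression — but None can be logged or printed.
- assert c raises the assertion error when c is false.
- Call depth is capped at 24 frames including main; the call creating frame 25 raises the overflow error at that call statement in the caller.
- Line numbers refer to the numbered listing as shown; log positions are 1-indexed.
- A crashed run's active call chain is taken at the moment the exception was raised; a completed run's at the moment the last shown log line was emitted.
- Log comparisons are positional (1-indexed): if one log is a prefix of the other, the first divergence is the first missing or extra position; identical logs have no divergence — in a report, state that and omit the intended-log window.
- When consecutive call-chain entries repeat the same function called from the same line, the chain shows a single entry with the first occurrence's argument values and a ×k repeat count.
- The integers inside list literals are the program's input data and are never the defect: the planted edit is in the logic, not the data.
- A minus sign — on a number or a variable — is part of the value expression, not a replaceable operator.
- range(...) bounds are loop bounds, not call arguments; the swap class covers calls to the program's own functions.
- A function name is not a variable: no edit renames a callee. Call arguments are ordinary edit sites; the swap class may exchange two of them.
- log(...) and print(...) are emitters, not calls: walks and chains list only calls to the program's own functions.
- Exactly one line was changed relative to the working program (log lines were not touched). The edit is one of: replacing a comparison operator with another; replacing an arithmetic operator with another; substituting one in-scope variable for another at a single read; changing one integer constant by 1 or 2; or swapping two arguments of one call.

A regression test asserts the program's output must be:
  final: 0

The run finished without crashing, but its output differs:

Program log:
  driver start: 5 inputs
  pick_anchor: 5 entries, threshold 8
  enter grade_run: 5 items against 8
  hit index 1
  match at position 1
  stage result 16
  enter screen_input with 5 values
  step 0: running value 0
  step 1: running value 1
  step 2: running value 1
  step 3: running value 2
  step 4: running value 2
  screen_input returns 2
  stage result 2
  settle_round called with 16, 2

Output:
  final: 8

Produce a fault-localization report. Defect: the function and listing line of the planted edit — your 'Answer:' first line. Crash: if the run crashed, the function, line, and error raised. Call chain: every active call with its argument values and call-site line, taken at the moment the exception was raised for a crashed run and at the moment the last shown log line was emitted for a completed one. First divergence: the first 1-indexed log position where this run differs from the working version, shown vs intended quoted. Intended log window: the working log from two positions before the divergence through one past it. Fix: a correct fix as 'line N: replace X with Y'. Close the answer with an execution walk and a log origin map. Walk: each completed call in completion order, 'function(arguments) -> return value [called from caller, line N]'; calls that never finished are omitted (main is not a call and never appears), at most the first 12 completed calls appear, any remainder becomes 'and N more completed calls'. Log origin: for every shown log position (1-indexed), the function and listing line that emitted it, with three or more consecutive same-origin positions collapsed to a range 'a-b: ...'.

Answer: the defect is in main at line 40.
Key observation: Log streams are identical — the defect surfaces only in the printed output.
Call chain: main -> settle_round(16, 2) (called at line 39).
First divergence: none — the logs agree in full.
Execution walk:
  grade_run([1, 8, 5, 12, 1], 8) -> 1  [called from pick_anchor, line 10]
  pick_anchor([1, 8, 5, 12, 1], 8) -> 16  [called from main, line 35]
  screen_input([1, 8, 5, 12, 1]) -> 2  [called from main, line 37]
  settle_round(16, 2) -> 0  [called from main, line 39]
Origin of each log line:
  1 — main, line 34
  2 — pick_anchor, line 9
  3 — grade_run, line 2
  4 — grade_run, line 5
  5 — pick_anchor, line 11
  6 — main, line 36
  7 — screen_input, line 16
  8-12 — screen_input, line 21
  13 — screen_input, line 22
  14 — main, line 38
  15 — settle_round, line 26
A correct fix: line 40: replace `seed_v` with `base`.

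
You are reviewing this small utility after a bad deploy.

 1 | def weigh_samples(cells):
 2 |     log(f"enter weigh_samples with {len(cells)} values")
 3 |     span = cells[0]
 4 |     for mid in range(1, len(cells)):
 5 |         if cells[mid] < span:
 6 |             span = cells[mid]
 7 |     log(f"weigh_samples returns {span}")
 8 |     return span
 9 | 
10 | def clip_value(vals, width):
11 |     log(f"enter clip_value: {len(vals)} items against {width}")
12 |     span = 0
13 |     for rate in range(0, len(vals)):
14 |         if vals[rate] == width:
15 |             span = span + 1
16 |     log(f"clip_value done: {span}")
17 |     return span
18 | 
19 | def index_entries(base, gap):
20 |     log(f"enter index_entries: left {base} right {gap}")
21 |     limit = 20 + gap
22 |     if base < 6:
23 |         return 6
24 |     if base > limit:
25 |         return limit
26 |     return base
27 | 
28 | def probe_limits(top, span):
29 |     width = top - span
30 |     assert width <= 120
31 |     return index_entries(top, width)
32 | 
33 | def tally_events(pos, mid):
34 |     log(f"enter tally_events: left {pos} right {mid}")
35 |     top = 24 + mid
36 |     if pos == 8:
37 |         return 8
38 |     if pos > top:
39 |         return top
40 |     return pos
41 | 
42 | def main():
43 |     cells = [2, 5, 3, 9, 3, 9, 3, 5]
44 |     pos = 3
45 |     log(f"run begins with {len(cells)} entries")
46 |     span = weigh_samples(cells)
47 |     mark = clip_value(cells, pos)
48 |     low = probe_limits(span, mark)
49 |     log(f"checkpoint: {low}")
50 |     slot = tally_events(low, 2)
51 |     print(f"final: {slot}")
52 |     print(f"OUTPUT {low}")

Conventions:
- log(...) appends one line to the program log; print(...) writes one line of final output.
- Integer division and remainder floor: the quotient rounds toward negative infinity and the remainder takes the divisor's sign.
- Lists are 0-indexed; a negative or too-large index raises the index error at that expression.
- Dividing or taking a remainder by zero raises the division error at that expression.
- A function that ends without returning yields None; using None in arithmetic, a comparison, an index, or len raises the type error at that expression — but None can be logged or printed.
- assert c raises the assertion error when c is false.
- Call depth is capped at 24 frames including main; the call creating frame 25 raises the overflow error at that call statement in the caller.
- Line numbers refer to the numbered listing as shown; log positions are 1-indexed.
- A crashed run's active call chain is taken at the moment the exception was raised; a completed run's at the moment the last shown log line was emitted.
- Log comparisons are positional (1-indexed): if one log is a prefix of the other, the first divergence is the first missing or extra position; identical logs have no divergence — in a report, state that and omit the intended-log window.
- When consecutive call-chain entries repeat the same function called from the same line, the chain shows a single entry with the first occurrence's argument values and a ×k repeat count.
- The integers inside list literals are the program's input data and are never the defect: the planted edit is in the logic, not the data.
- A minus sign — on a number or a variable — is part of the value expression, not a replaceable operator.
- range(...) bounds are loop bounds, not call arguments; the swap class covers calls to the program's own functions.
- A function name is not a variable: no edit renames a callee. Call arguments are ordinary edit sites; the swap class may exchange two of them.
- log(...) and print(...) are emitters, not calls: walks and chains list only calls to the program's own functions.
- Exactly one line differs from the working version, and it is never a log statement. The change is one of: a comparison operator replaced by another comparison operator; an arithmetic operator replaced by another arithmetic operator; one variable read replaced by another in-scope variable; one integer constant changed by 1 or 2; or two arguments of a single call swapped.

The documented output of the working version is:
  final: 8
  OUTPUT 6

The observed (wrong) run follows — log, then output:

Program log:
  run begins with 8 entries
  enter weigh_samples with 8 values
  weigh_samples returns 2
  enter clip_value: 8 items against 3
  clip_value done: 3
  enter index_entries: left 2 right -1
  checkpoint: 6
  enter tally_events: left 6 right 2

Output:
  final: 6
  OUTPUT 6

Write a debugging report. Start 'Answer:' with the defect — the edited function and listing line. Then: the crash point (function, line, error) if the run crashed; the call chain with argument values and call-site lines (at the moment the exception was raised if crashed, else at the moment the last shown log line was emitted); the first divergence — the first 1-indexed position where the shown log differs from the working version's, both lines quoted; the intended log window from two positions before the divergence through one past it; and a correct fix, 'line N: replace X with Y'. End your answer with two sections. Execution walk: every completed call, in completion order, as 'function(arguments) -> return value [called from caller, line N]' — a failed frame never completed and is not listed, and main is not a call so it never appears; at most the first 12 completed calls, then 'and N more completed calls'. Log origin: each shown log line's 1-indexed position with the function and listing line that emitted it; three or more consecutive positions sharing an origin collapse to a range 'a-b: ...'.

Answer: the defect is in tally_events at line 36.
Key observation: The two runs log identically and part ways only at the printed values.
Call chain: main -> tally_events(6, 2) (called at line 50).
First divergence: none — the logs agree in full.
Execution walk:
  weigh_samples([2, 5, 3, 9, 3, 9, 3, 5]) -> 2  [called from main, line 46]
  clip_value([2, 5, 3, 9, 3, 9, 3, 5], 3) -> 3  [called from main, line 47]
  index_entries(2, -1) -> 6  [called from probe_limits, line 31]
  probe_limits(2, 3) -> 6  [called from main, line 48]
  tally_events(6, 2) -> 6  [called from main, line 50]
Origin of each log line:
  1: from main, line 45
  2: from weigh_samples, line 2
  3: from weigh_samples, line 7
  4: from clip_value, line 11
  5: from clip_value, line 16
  6: from index_entries, line 20
  7: from main, line 49
  8: from tally_events, line 34
A correct fix: line 36: replace `==` with `<`.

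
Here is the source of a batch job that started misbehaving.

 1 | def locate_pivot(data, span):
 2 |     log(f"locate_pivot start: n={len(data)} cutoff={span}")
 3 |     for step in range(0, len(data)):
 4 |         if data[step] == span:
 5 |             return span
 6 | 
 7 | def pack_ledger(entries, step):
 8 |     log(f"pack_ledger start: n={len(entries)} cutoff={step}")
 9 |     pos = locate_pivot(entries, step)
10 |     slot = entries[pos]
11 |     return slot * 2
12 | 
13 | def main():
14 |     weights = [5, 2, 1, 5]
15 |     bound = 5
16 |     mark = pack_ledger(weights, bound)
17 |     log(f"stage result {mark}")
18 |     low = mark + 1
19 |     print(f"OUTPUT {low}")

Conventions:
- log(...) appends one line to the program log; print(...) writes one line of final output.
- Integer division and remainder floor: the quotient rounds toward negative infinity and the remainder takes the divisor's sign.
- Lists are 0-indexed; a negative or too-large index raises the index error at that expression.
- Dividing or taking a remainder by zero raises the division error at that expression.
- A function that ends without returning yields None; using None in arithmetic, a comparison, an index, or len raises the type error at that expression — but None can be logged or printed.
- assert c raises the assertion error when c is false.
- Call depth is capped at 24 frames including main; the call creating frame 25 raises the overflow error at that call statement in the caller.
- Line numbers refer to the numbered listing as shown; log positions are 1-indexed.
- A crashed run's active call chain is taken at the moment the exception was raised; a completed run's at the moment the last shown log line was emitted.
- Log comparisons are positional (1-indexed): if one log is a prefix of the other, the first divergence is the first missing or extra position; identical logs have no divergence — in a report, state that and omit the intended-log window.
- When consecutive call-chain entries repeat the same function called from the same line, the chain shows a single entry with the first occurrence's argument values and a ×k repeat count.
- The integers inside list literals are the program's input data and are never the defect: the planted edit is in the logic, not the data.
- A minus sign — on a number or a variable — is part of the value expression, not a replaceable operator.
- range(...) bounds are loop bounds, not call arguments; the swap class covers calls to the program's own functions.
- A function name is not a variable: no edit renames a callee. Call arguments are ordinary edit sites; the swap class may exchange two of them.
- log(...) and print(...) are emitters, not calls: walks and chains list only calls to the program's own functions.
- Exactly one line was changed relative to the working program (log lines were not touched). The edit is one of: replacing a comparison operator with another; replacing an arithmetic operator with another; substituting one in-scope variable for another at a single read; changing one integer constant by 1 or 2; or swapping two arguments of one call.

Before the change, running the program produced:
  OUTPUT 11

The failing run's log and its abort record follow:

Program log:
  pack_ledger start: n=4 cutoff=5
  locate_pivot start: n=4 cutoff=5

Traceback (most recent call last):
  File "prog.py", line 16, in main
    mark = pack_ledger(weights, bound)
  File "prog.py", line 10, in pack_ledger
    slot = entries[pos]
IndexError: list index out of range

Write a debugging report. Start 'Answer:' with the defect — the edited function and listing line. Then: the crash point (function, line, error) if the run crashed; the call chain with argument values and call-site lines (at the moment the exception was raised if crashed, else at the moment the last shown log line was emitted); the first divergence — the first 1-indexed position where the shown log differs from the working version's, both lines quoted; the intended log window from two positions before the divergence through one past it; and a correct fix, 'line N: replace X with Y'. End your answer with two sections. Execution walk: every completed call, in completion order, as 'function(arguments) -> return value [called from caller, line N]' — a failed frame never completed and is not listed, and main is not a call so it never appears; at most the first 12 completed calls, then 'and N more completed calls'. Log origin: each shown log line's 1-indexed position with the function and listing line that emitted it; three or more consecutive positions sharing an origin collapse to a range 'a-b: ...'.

Answer: the defect is in locate_pivot at line 5.
The tell: The log ends early — 2 lines, where the working version next logs 'stage result 10'.
Crash: pack_ledger, line 10, IndexError.
Call chain: main -> pack_ledger([5, 2, 1, 5], 5) (called at line 16).
First divergence: position 3 — after 2 matching lines the faulty run goes silent; intended next line 'stage result 10'.
Intended log window:
  1: pack_ledger start: n=4 cutoff=5
  2: locate_pivot start: n=4 cutoff=5
  3: stage result 10
Execution walk:
  locate_pivot([5, 2, 1, 5], 5) -> 5  [called from pack_ledger, line 9]
Origin of each log line:
  1: emitted by pack_ledger (line 8)
  2: emitted by locate_pivot (line 2)
A correct fix: line 5: replace `span` with `step`.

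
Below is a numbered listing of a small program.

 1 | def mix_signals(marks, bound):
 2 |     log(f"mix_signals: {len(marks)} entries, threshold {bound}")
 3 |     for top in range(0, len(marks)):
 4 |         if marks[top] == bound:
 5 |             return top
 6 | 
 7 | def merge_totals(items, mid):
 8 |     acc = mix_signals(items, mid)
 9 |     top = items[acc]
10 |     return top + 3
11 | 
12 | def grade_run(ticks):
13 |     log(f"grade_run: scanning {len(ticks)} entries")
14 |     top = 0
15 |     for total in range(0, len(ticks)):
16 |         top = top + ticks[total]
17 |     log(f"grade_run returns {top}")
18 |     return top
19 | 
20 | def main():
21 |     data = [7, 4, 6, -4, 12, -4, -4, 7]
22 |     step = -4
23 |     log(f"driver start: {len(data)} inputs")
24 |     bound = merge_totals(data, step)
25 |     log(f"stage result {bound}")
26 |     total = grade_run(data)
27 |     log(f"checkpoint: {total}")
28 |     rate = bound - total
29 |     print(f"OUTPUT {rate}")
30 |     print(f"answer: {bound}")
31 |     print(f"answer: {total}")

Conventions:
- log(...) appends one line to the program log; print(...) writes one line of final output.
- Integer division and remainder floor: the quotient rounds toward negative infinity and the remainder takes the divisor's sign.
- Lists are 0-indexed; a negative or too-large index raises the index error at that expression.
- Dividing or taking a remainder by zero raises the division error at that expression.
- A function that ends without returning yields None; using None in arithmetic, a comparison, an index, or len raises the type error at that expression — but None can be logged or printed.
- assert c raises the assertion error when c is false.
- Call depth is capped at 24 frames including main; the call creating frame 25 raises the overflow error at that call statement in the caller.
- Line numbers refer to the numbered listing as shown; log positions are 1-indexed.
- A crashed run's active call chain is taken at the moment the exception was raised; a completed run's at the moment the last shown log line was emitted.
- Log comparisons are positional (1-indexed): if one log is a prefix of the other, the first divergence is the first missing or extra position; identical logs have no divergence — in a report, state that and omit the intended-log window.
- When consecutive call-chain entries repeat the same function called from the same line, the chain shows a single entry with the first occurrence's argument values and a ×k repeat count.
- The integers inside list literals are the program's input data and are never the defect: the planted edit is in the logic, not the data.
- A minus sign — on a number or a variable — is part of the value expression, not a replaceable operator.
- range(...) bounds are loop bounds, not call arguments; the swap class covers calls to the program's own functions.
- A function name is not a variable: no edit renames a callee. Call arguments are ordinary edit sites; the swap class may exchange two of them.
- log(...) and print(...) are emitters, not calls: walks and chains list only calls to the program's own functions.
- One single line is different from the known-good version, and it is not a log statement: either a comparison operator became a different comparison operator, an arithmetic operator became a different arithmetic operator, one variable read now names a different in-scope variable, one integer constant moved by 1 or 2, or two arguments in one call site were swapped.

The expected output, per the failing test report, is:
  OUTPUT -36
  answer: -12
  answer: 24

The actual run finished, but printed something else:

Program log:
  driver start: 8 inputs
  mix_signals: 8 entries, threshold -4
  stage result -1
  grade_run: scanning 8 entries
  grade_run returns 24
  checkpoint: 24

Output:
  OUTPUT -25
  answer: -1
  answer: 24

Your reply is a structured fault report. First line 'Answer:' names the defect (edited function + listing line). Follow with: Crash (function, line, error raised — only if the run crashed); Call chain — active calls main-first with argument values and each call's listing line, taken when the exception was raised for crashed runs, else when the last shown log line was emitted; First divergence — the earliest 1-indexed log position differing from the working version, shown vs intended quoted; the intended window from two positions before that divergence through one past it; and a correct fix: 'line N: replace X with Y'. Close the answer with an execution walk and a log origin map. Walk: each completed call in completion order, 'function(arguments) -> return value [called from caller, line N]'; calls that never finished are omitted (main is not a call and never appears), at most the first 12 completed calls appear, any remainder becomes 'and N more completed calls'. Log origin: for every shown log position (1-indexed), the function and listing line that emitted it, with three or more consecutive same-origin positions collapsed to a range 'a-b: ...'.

Answer: the defect is in merge_totals at line 10.
Core observation: Everything matches until log position 3, which reads 'stage result -1' in place of 'stage result -12'.
Call chain: main.
First divergence: position 3 — shown 'stage result -1', intended 'stage result -12'.
Intended log window:
  1: driver start: 8 inputs
  2: mix_signals: 8 entries, threshold -4
  3: stage result -12
  4: grade_run: scanning 8 entries
Execution walk:
  mix_signals([7, 4, 6, -4, 12, -4, -4, 7], -4) -> 3  [called from merge_totals, line 8]
  merge_totals([7, 4, 6, -4, 12, -4, -4, 7], -4) -> -1  [called from main, line 24]
  grade_run([7, 4, 6, -4, 12, -4, -4, 7]) -> 24  [called from main, line 26]
Origin of each log line:
  1 — main, line 23
  2 — mix_signals, line 2
  3 — main, line 25
  4 — grade_run, line 13
  5 — grade_run, line 17
  6 — main, line 27
A correct fix: line 10: replace `+` with `*`.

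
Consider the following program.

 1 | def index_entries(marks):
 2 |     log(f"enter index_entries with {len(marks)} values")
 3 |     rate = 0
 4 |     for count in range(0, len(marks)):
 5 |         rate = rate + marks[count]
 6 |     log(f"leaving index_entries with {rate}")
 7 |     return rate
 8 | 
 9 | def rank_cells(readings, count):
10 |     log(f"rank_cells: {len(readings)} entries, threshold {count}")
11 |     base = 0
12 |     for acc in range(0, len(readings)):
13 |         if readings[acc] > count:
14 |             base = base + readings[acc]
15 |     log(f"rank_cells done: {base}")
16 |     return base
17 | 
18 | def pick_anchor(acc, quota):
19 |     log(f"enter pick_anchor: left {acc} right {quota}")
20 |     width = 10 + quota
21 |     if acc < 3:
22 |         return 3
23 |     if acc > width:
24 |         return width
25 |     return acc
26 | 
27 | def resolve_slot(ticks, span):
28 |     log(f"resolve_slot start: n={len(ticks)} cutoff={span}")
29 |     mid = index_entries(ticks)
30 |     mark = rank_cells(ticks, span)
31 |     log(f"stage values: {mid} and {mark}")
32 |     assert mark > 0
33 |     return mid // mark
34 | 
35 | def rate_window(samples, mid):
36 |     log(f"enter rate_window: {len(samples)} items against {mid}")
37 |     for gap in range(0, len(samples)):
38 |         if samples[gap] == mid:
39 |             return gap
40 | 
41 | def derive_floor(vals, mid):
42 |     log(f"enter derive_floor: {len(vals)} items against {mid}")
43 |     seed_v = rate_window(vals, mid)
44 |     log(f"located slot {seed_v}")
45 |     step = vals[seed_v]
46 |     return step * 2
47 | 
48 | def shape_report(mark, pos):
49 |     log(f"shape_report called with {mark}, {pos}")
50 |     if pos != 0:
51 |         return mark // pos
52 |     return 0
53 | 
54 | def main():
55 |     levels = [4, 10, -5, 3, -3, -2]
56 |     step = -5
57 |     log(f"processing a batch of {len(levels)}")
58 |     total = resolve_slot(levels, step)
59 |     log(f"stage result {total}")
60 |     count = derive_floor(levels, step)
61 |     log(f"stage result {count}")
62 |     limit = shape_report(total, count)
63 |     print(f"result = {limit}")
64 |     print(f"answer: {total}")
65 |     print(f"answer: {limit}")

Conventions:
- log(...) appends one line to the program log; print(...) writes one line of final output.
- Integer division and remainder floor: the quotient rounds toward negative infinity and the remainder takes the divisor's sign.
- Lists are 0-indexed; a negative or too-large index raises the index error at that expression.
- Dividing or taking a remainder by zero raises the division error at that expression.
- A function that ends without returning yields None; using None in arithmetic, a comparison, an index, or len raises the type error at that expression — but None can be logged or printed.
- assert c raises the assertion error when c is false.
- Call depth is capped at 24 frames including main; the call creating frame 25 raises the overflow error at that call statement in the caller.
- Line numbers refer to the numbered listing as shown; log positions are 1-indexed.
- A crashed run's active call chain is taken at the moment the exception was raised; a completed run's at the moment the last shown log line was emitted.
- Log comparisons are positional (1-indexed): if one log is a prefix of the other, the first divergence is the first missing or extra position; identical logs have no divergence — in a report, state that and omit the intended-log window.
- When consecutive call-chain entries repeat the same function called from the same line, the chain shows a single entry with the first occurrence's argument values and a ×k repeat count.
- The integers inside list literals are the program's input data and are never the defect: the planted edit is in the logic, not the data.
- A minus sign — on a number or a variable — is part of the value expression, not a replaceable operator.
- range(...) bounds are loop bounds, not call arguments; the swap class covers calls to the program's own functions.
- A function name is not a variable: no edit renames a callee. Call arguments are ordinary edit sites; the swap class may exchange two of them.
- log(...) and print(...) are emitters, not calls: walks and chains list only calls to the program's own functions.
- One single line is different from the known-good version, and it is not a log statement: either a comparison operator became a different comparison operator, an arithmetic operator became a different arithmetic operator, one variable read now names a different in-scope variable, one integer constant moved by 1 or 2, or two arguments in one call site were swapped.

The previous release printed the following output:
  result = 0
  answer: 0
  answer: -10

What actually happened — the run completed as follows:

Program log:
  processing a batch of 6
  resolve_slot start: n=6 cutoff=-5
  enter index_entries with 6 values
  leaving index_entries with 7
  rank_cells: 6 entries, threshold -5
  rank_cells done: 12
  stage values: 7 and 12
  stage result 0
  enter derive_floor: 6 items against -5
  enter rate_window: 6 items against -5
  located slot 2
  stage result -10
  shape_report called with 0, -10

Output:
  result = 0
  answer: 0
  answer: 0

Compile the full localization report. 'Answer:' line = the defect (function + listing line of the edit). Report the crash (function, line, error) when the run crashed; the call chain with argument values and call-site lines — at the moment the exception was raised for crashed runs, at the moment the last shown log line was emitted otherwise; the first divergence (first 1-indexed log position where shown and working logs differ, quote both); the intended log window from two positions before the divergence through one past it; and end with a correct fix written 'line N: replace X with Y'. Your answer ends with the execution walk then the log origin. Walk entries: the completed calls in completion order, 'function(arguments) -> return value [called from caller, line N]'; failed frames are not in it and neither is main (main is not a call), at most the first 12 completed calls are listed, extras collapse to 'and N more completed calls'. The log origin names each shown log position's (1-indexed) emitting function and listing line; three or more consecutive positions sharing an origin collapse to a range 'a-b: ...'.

Answer: the defect is in main at line 65.
Key fact: The logs agree in full; only the final output differs.
Call chain: main -> shape_report(0, -10) (called at line 62).
First divergence: none — the logs agree in full.
Execution walk:
  index_entries([4, 10, -5, 3, -3, -2]) -> 7  [called from resolve_slot, line 29]
  rank_cells([4, 10, -5, 3, -3, -2], -5) -> 12  [called from resolve_slot, line 30]
  resolve_slot([4, 10, -5, 3, -3, -2], -5) -> 0  [called from main, line 58]
  rate_window([4, 10, -5, 3, -3, -2], -5) -> 2  [called from derive_floor, line 43]
  derive_floor([4, 10, -5, 3, -3, -2], -5) -> -10  [called from main, line 60]
  shape_report(0, -10) -> 0  [called from main, line 62]
Log origin:
  1 — main, line 57
  2 — resolve_slot, line 28
  3 — index_entries, line 2
  4 — index_entries, line 6
  5 — rank_cells, line 10
  6 — rank_cells, line 15
  7 — resolve_slot, line 31
  8 — main, line 59
  9 — derive_floor, line 42
  10 — rate_window, line 36
  11 — derive_floor, line 44
  12 — main, line 61
  13 — shape_report, line 49
A correct fix: line 65: replace `limit` with `count`.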